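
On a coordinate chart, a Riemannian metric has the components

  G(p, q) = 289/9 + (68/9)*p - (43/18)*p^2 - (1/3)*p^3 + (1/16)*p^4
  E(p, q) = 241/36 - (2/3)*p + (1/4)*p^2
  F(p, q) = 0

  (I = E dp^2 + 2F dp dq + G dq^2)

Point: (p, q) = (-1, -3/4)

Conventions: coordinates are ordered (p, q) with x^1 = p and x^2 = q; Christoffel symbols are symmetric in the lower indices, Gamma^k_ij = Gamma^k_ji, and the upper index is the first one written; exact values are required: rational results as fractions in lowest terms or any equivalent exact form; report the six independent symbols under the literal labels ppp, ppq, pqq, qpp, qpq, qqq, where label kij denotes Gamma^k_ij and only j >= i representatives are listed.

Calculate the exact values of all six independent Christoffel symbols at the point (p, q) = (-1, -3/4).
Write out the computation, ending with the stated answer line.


E = 137/18, F = 0, G = 361/16 at the point
E_p = -7/6, E_q = 0, F_p = 0, F_q = 0, G_p = 133/12, G_q = 0
EG - F^2 = 49457/288;  g^inv = (288/49457) * [[361/16, 0], [0, 137/18]]
first-kind symbols [ij,l] = (1/2)(d_i g_jl + d_j g_il - d_l g_ij): [pp,p] = E_p/2 = -7/12, [pp,q] = F_p - E_q/2 = 0, [pq,p] = E_q/2 = 0, [pq,q] = G_p/2 = 133/24, [qq,p] = F_q - G_p/2 = -133/24, [qq,q] = G_q/2 = 0
Gamma^p_ij = (G*[ij,p] - F*[ij,q])/(EG - F^2), Gamma^q_ij = (E*[ij,q] - F*[ij,p])/(EG - F^2)

Answer: Gamma_ppp = -21/274, Gamma_ppq = 0, Gamma_pqq = -399/548, Gamma_qpp = 0, Gamma_qpq = 14/57, Gamma_qqq = 0


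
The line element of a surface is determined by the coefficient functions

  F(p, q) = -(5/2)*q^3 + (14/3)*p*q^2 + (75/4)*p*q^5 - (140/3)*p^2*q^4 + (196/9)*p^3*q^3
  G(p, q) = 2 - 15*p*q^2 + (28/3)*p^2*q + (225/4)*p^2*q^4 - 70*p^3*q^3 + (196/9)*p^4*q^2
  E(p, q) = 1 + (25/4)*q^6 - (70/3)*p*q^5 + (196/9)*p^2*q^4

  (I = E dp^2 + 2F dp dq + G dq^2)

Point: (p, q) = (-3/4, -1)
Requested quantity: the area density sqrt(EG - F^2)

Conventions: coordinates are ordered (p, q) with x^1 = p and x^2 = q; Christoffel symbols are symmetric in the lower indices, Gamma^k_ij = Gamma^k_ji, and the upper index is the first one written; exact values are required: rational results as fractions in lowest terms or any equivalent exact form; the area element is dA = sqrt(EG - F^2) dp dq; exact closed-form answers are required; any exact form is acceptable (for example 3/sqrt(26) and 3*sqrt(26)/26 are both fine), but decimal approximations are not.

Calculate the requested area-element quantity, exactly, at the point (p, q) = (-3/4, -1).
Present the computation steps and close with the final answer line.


E = 2, F = -4, G = 17; EG - F^2 = 18

Answer: sqrt(EG - F^2) = 3*sqrt(2)


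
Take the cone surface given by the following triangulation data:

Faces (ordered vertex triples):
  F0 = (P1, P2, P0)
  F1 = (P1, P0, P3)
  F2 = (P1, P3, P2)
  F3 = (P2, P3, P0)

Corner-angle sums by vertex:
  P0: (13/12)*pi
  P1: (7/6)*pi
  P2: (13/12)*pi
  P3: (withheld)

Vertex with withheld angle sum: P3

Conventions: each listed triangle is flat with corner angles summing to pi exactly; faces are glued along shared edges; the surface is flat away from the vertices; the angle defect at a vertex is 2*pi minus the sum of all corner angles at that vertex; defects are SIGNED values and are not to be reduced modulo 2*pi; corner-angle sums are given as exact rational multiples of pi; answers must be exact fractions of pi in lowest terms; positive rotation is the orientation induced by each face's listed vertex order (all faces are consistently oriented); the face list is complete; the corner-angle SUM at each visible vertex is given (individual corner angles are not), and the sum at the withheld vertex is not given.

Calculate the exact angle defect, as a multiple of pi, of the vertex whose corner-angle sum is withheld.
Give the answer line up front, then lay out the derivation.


Answer: defect(P3) = (4/3)*pi

V = 4, E = 6, F = 4; chi = V - E + F = 2
Gauss-Bonnet: total defect = 2*pi*chi = 4*pi; visible defects sum to (8/3)*pi


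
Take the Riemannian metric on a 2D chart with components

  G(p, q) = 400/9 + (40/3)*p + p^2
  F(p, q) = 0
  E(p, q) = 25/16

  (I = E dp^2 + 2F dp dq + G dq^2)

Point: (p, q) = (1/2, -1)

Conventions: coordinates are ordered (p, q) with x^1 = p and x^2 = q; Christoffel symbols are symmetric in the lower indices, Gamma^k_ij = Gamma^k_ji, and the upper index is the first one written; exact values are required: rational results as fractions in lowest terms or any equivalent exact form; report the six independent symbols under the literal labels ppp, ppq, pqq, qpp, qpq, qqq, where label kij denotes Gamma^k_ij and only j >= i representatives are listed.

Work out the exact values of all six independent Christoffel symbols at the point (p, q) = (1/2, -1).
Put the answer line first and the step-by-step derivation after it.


Answer: Gamma_ppp = 0, Gamma_ppq = 0, Gamma_pqq = -344/75, Gamma_qpp = 0, Gamma_qpq = 6/43, Gamma_qqq = 0

E = 25/16, F = 0, G = 1849/36 at the point
E_p = 0, E_q = 0, F_p = 0, F_q = 0, G_p = 43/3, G_q = 0
EG - F^2 = 46225/576;  g^inv = (576/46225) * [[1849/36, 0], [0, 25/16]]
first-kind symbols [ij,l] = (1/2)(d_i g_jl + d_j g_il - d_l g_ij): [pp,p] = E_p/2 = 0, [pp,q] = F_p - E_q/2 = 0, [pq,p] = E_q/2 = 0, [pq,q] = G_p/2 = 43/6, [qq,p] = F_q - G_p/2 = -43/6, [qq,q] = G_q/2 = 0
Gamma^p_ij = (G*[ij,p] - F*[ij,q])/(EG - F^2), Gamma^q_ij = (E*[ij,q] - F*[ij,p])/(EG - F^2)


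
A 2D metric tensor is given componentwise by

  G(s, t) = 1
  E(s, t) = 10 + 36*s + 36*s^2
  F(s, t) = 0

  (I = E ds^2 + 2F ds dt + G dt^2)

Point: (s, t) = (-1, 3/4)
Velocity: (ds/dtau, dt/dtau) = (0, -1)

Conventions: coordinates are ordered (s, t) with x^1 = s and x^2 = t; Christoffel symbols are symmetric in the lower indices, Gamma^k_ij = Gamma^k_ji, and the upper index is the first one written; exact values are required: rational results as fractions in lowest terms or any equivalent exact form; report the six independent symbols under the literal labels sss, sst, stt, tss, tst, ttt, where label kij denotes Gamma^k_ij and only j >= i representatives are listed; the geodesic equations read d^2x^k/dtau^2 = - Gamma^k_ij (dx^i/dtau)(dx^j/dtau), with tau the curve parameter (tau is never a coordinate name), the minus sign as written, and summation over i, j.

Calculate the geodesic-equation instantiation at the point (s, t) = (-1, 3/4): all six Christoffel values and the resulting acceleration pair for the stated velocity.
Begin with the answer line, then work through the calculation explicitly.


Answer: Gamma_sss = -9/5, Gamma_sst = 0, Gamma_stt = 0, Gamma_tss = 0, Gamma_tst = 0, Gamma_ttt = 0; accelerations (d^2s/dtau^2, d^2t/dtau^2) = (0, 0)

E = 10, F = 0, G = 1 at the point
E_s = -36, E_t = 0, F_s = 0, F_t = 0, G_s = 0, G_t = 0
EG - F^2 = 10;  g^inv = (1/10) * [[1, 0], [0, 10]]
first-kind symbols [ij,l] = (1/2)(d_i g_jl + d_j g_il - d_l g_ij): [ss,s] = E_s/2 = -18, [ss,t] = F_s - E_t/2 = 0, [st,s] = E_t/2 = 0, [st,t] = G_s/2 = 0, [tt,s] = F_t - G_s/2 = 0, [tt,t] = G_t/2 = 0
Gamma^s_ij = (G*[ij,s] - F*[ij,t])/(EG - F^2), Gamma^t_ij = (E*[ij,t] - F*[ij,s])/(EG - F^2)
Gamma_sss = -9/5, Gamma_sst = 0, Gamma_stt = 0, Gamma_tss = 0, Gamma_tst = 0, Gamma_ttt = 0
d^2s/dtau^2 = -(Gamma_sss*(0)^2 + 2*Gamma_sst*(0)*(-1) + Gamma_stt*(-1)^2) = 0
d^2t/dtau^2 = -(Gamma_tss*(0)^2 + 2*Gamma_tst*(0)*(-1) + Gamma_ttt*(-1)^2) = 0


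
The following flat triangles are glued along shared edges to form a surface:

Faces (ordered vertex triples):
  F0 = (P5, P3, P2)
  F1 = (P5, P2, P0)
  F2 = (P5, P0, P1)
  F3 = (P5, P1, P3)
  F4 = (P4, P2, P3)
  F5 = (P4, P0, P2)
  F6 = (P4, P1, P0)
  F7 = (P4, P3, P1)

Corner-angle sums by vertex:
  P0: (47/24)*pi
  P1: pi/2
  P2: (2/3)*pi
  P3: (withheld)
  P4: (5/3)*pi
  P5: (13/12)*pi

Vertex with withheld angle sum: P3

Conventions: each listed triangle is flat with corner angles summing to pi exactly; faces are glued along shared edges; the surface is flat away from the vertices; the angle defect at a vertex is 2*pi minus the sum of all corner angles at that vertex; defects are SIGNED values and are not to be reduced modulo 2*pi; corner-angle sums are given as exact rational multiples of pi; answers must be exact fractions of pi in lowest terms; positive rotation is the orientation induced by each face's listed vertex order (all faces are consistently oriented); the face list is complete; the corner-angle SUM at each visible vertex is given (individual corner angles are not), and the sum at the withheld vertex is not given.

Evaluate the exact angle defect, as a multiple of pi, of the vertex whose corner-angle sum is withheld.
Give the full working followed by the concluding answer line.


V = 6, E = 12, F = 8; chi = V - E + F = 2
Gauss-Bonnet: total defect = 2*pi*chi = 4*pi; visible defects sum to (33/8)*pi

Answer: defect(P3) = -pi/8


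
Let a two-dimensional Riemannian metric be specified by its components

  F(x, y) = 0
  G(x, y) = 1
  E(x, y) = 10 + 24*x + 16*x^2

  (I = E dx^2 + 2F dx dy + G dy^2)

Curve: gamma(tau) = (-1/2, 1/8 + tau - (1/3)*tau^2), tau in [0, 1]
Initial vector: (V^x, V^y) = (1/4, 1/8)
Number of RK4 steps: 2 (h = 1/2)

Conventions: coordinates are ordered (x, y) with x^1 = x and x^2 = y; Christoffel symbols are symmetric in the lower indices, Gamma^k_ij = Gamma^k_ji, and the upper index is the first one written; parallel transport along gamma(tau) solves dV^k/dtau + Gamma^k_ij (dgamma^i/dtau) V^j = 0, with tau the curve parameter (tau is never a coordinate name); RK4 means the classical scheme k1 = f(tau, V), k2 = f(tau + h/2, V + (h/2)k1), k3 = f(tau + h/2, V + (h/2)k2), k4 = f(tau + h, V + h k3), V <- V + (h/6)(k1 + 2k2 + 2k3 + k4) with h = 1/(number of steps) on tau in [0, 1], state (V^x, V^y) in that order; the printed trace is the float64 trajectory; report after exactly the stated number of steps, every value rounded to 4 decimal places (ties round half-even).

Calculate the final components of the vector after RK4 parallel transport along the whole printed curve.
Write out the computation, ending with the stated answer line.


gamma'(tau) = (0, 1 - (2/3)*tau); f(tau, V)^k = -Gamma^k_ij(gamma(tau)) gamma'^i(tau) V^j; h = 1/2; intermediate values shown to 6 dp
curve data and Christoffel symbols at the stage parameters:
  tau = 0.000000: gamma = (-0.500000, 0.125000), gamma' = (0.000000, 1.000000); Gamma_xxx = 2.000000, Gamma_xxy = 0.000000, Gamma_xyy = 0.000000, Gamma_yxx = 0.000000, Gamma_yxy = 0.000000, Gamma_yyy = 0.000000
  tau = 0.250000: gamma = (-0.500000, 0.354167), gamma' = (0.000000, 0.833333); Gamma_xxx = 2.000000, Gamma_xxy = 0.000000, Gamma_xyy = 0.000000, Gamma_yxx = 0.000000, Gamma_yxy = 0.000000, Gamma_yyy = 0.000000
  tau = 0.500000: gamma = (-0.500000, 0.541667), gamma' = (0.000000, 0.666667); Gamma_xxx = 2.000000, Gamma_xxy = 0.000000, Gamma_xyy = 0.000000, Gamma_yxx = 0.000000, Gamma_yxy = 0.000000, Gamma_yyy = 0.000000
  tau = 0.750000: gamma = (-0.500000, 0.687500), gamma' = (0.000000, 0.500000); Gamma_xxx = 2.000000, Gamma_xxy = 0.000000, Gamma_xyy = 0.000000, Gamma_yxx = 0.000000, Gamma_yxy = 0.000000, Gamma_yyy = 0.000000
  tau = 1.000000: gamma = (-0.500000, 0.791667), gamma' = (0.000000, 0.333333); Gamma_xxx = 2.000000, Gamma_xxy = 0.000000, Gamma_xyy = 0.000000, Gamma_yxx = 0.000000, Gamma_yxy = 0.000000, Gamma_yyy = 0.000000
step 0: V^x = 0.2500, V^y = 0.1250
step 1: k1 = (0.000000, 0.000000), k2 = (0.000000, 0.000000), k3 = (0.000000, 0.000000), k4 = (0.000000, 0.000000); V <- V + (h/6)(k1 + 2k2 + 2k3 + k4): V^x = 0.2500, V^y = 0.1250
step 2: k1 = (0.000000, 0.000000), k2 = (0.000000, 0.000000), k3 = (0.000000, 0.000000), k4 = (0.000000, 0.000000); V <- V + (h/6)(k1 + 2k2 + 2k3 + k4): V^x = 0.2500, V^y = 0.1250

Answer: V^x = 0.2500, V^y = 0.1250


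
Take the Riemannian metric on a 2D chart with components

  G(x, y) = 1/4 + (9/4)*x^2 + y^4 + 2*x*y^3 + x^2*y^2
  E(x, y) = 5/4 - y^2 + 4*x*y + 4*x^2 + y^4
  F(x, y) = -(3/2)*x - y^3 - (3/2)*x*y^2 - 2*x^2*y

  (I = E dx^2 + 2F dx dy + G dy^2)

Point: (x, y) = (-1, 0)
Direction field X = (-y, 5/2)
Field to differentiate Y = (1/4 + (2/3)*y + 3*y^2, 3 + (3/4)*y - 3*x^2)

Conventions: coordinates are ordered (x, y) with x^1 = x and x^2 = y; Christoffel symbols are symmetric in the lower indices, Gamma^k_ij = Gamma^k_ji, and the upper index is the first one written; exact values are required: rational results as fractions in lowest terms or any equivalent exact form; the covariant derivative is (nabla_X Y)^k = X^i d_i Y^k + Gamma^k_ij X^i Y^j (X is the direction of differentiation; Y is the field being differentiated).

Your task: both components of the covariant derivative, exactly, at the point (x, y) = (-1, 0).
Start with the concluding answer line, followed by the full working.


Answer: (nabla_X Y)^x = 365/232, (nabla_X Y)^y = 635/464

E = 21/4, F = 3/2, G = 5/2 at the point
E_x = -8, E_y = -4, F_x = -3/2, F_y = -2, G_x = -9/2, G_y = 0
EG - F^2 = 87/8;  g^inv = (8/87) * [[5/2, -3/2], [-3/2, 21/4]]
first-kind symbols [ij,l] = (1/2)(d_i g_jl + d_j g_il - d_l g_ij): [xx,x] = E_x/2 = -4, [xx,y] = F_x - E_y/2 = 1/2, [xy,x] = E_y/2 = -2, [xy,y] = G_x/2 = -9/4, [yy,x] = F_y - G_x/2 = 1/4, [yy,y] = G_y/2 = 0
Gamma^x_ij = (G*[ij,x] - F*[ij,y])/(EG - F^2), Gamma^y_ij = (E*[ij,y] - F*[ij,x])/(EG - F^2)
Gamma_xxx = -86/87, Gamma_xxy = -13/87, Gamma_xyy = 5/87, Gamma_yxx = 23/29, Gamma_yxy = -47/58, Gamma_yyy = -1/29
X = (0, 5/2), Y = (1/4, 0) at the point


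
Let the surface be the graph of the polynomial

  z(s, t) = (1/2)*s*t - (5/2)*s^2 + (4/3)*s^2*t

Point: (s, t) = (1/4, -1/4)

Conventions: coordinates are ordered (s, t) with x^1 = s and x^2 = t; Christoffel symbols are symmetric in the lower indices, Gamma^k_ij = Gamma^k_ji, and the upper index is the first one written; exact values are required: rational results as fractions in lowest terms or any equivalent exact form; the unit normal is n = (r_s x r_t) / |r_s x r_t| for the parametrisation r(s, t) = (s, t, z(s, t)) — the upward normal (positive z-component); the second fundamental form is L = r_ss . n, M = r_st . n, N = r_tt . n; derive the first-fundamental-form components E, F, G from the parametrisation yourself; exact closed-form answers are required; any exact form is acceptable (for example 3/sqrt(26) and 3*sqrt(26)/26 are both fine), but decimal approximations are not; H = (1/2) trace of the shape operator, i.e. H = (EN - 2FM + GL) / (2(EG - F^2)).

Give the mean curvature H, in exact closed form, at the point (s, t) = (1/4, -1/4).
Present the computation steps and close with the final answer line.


z_s = -37/24, z_t = 5/24, z_ss = -17/3, z_st = 7/6, z_tt = 0
E = 1945/576, F = -185/576, G = 601/576; answer radicand W^2 = 985/288
unnormalised second-form numerators: l = -17/3, m = 7/6, n = 0; L = l/sqrt(985/288), and similarly M = m/sqrt(W^2), N = n/sqrt(W^2)
H = (E*n - 2*F*m + G*l) / (2*(EG - F^2)*sqrt(W^2)); E*n - 2*F*m + G*l = -1487/288, EG - F^2 = 985/288, so H = (-1487/1970)/sqrt(985/288)

Answer: H = -8922*sqrt(1970)/970225


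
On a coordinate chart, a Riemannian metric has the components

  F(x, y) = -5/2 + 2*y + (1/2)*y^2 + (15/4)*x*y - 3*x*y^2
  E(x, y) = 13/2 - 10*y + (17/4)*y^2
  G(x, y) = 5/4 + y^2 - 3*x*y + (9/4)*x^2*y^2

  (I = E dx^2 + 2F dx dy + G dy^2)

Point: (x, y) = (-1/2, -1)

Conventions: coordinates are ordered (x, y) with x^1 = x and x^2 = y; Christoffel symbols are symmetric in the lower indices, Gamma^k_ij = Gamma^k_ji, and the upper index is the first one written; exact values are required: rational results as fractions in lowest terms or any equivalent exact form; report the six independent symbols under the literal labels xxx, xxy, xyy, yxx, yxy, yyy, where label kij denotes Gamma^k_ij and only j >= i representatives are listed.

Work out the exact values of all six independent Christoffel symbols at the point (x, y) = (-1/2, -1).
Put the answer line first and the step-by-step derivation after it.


Answer: Gamma_xxx = 50/859, Gamma_xxy = -381/859, Gamma_xyy = -779/3436, Gamma_yxx = 1660/859, Gamma_yxy = 64/859, Gamma_yyy = -1249/1718

E = 83/4, F = -5/8, G = 21/16 at the point
E_x = 0, E_y = -37/2, F_x = -27/4, F_y = -31/8, G_x = 3/4, G_y = -13/8
EG - F^2 = 859/32;  g^inv = (32/859) * [[21/16, 5/8], [5/8, 83/4]]
first-kind symbols [ij,l] = (1/2)(d_i g_jl + d_j g_il - d_l g_ij): [xx,x] = E_x/2 = 0, [xx,y] = F_x - E_y/2 = 5/2, [xy,x] = E_y/2 = -37/4, [xy,y] = G_x/2 = 3/8, [yy,x] = F_y - G_x/2 = -17/4, [yy,y] = G_y/2 = -13/16
Gamma^x_ij = (G*[ij,x] - F*[ij,y])/(EG - F^2), Gamma^y_ij = (E*[ij,y] - F*[ij,x])/(EG - F^2)


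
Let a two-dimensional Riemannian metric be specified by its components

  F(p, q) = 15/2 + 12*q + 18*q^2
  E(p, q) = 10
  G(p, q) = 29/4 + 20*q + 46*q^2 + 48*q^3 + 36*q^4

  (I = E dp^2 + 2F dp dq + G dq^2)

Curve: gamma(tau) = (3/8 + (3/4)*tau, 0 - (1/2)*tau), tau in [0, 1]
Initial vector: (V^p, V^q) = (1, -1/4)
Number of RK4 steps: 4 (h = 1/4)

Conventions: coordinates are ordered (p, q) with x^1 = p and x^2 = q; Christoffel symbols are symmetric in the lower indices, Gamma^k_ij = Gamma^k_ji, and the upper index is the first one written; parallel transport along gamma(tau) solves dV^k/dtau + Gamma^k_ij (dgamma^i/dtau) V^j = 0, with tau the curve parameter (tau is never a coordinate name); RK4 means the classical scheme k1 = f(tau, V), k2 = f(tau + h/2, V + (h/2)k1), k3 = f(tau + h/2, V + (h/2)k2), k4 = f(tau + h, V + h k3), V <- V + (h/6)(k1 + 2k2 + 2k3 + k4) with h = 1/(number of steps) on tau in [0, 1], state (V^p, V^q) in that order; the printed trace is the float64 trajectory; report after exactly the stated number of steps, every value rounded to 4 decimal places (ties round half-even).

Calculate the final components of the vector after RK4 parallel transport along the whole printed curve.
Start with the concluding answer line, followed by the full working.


Answer: V^p = 0.9741, V^q = -0.2693

gamma'(tau) = (3/4, -1/2); f(tau, V)^k = -Gamma^k_ij(gamma(tau)) gamma'^i(tau) V^j; h = 1/4; intermediate values shown to 6 dp
curve data and Christoffel symbols at the stage parameters:
  tau = 0.000000: gamma = (0.375000, 0.000000), gamma' = (0.750000, -0.500000); Gamma_ppp = 0.000000, Gamma_ppq = 0.000000, Gamma_pqq = 0.738462, Gamma_qpp = 0.000000, Gamma_qpq = 0.000000, Gamma_qqq = 0.615385
  tau = 0.125000: gamma = (0.468750, -0.062500), gamma' = (0.750000, -0.500000); Gamma_ppp = 0.000000, Gamma_ppq = 0.000000, Gamma_pqq = 0.642779, Gamma_qpp = 0.000000, Gamma_qpq = 0.000000, Gamma_qqq = 0.487106
  tau = 0.250000: gamma = (0.562500, -0.125000), gamma' = (0.750000, -0.500000); Gamma_ppp = 0.000000, Gamma_ppq = 0.000000, Gamma_pqq = 0.521420, Gamma_qpp = 0.000000, Gamma_qpq = 0.000000, Gamma_qqq = 0.363908
  tau = 0.375000: gamma = (0.656250, -0.187500), gamma' = (0.750000, -0.500000); Gamma_ppp = 0.000000, Gamma_ppq = 0.000000, Gamma_pqq = 0.379191, Gamma_qpp = 0.000000, Gamma_qpq = 0.000000, Gamma_qqq = 0.247856
  tau = 0.500000: gamma = (0.750000, -0.250000), gamma' = (0.750000, -0.500000); Gamma_ppp = 0.000000, Gamma_ppq = 0.000000, Gamma_pqq = 0.221965, Gamma_qpp = 0.000000, Gamma_qpq = 0.000000, Gamma_qqq = 0.138728
  tau = 0.625000: gamma = (0.843750, -0.312500), gamma' = (0.750000, -0.500000); Gamma_ppp = 0.000000, Gamma_ppq = 0.000000, Gamma_pqq = 0.056093, Gamma_qpp = 0.000000, Gamma_qpq = 0.000000, Gamma_qqq = 0.034328
  tau = 0.750000: gamma = (0.937500, -0.375000), gamma' = (0.750000, -0.500000); Gamma_ppp = 0.000000, Gamma_ppq = 0.000000, Gamma_pqq = -0.111945, Gamma_qpp = 0.000000, Gamma_qpq = 0.000000, Gamma_qqq = -0.068800
  tau = 0.875000: gamma = (1.031250, -0.437500), gamma' = (0.750000, -0.500000); Gamma_ppp = 0.000000, Gamma_ppq = 0.000000, Gamma_pqq = -0.275653, Gamma_qpp = 0.000000, Gamma_qpq = 0.000000, Gamma_qqq = -0.174437
  tau = 1.000000: gamma = (1.125000, -0.500000), gamma' = (0.750000, -0.500000); Gamma_ppp = 0.000000, Gamma_ppq = 0.000000, Gamma_pqq = -0.428571, Gamma_qpp = 0.000000, Gamma_qpq = 0.000000, Gamma_qqq = -0.285714
step 0: V^p = 1.0000, V^q = -0.2500
step 1: k1 = (-0.092308, -0.076923), k2 = (-0.083438, -0.063230), k3 = (-0.082888, -0.062813), k4 = (-0.069272, -0.048346); V <- V + (h/6)(k1 + 2k2 + 2k3 + k4): V^p = 0.9794, V^q = -0.2657
step 2: k1 = (-0.069277, -0.048349), k2 = (-0.051526, -0.033680), k3 = (-0.051178, -0.033452), k4 = (-0.030419, -0.019012); V <- V + (h/6)(k1 + 2k2 + 2k3 + k4): V^p = 0.9667, V^q = -0.2741
step 3: k1 = (-0.030423, -0.019014), k2 = (-0.007755, -0.004746), k3 = (-0.007705, -0.004715), k4 = (0.015409, 0.009470); V <- V + (h/6)(k1 + 2k2 + 2k3 + k4): V^p = 0.9648, V^q = -0.2753
step 4: k1 = (0.015410, 0.009471), k2 = (0.037782, 0.023909), k3 = (0.037533, 0.023751), k4 = (0.057723, 0.038482); V <- V + (h/6)(k1 + 2k2 + 2k3 + k4): V^p = 0.9741, V^q = -0.2693


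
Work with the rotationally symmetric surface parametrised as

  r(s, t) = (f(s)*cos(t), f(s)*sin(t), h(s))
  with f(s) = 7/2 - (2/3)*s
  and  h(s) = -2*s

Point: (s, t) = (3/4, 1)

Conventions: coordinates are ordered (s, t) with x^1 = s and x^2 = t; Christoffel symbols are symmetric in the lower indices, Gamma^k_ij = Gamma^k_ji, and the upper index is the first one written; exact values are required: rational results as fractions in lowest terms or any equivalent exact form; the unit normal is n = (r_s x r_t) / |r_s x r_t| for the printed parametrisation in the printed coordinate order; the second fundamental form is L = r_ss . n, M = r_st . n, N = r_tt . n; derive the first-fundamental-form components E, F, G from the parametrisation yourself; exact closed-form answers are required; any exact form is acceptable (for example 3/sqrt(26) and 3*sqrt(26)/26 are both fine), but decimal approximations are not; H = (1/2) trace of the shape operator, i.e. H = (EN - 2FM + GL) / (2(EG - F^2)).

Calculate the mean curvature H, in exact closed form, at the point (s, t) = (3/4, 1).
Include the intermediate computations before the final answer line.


f = 3, f' = -2/3, f'' = 0, h' = -2, h'' = 0
E = 40/9, F = 0, G = 9; answer radicand W^2 = 40/9
unnormalised second-form numerators: l = 0, m = 0, n = -6; L = l/sqrt(40/9), and similarly M = m/sqrt(W^2), N = n/sqrt(W^2)
H = (E*n - 2*F*m + G*l) / (2*(EG - F^2)*sqrt(W^2)); E*n - 2*F*m + G*l = -80/3, EG - F^2 = 40, so H = (-1/3)/sqrt(40/9)

Answer: H = -sqrt(10)/20


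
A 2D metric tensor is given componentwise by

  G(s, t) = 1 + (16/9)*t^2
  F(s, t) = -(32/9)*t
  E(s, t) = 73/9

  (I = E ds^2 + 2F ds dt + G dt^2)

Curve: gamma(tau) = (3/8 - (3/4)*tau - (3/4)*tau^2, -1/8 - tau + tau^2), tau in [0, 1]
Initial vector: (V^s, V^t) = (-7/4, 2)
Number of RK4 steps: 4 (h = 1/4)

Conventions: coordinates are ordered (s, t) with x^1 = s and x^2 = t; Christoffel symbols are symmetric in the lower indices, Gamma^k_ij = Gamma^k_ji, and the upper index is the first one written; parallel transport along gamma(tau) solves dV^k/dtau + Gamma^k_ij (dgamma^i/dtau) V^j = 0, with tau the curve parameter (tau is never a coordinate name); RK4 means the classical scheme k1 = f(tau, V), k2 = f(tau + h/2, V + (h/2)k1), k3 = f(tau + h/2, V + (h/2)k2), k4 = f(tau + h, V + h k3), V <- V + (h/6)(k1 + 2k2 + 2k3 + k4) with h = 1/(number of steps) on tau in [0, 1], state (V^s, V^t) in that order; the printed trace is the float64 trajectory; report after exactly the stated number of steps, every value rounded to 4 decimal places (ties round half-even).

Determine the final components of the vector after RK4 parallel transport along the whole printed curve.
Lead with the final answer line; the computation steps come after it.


Answer: V^s = -1.7500, V^t = 2.0000

gamma'(tau) = (-3/4 - (3/2)*tau, -1 + 2*tau); f(tau, V)^k = -Gamma^k_ij(gamma(tau)) gamma'^i(tau) V^j; h = 1/4; intermediate values shown to 6 dp
curve data and Christoffel symbols at the stage parameters:
  tau = 0.000000: gamma = (0.375000, -0.125000), gamma' = (-0.750000, -1.000000); Gamma_sss = 0.000000, Gamma_sst = 0.000000, Gamma_stt = -0.436860, Gamma_tss = 0.000000, Gamma_tst = 0.000000, Gamma_ttt = -0.027304
  tau = 0.125000: gamma = (0.269531, -0.234375), gamma' = (-0.937500, -0.750000); Gamma_sss = 0.000000, Gamma_sst = 0.000000, Gamma_stt = -0.433141, Gamma_tss = 0.000000, Gamma_tst = 0.000000, Gamma_ttt = -0.050759
  tau = 0.250000: gamma = (0.140625, -0.312500), gamma' = (-1.125000, -0.500000); Gamma_sss = 0.000000, Gamma_sst = 0.000000, Gamma_stt = -0.429170, Gamma_tss = 0.000000, Gamma_tst = 0.000000, Gamma_ttt = -0.067058
  tau = 0.375000: gamma = (-0.011719, -0.359375), gamma' = (-1.312500, -0.250000); Gamma_sss = 0.000000, Gamma_sst = 0.000000, Gamma_stt = -0.426289, Gamma_tss = 0.000000, Gamma_tst = 0.000000, Gamma_ttt = -0.076599
  tau = 0.500000: gamma = (-0.187500, -0.375000), gamma' = (-1.500000, 0.000000); Gamma_sss = 0.000000, Gamma_sst = 0.000000, Gamma_stt = -0.425249, Gamma_tss = 0.000000, Gamma_tst = 0.000000, Gamma_ttt = -0.079734
  tau = 0.625000: gamma = (-0.386719, -0.359375), gamma' = (-1.687500, 0.250000); Gamma_sss = 0.000000, Gamma_sst = 0.000000, Gamma_stt = -0.426289, Gamma_tss = 0.000000, Gamma_tst = 0.000000, Gamma_ttt = -0.076599
  tau = 0.750000: gamma = (-0.609375, -0.312500), gamma' = (-1.875000, 0.500000); Gamma_sss = 0.000000, Gamma_sst = 0.000000, Gamma_stt = -0.429170, Gamma_tss = 0.000000, Gamma_tst = 0.000000, Gamma_ttt = -0.067058
  tau = 0.875000: gamma = (-0.855469, -0.234375), gamma' = (-2.062500, 0.750000); Gamma_sss = 0.000000, Gamma_sst = 0.000000, Gamma_stt = -0.433141, Gamma_tss = 0.000000, Gamma_tst = 0.000000, Gamma_ttt = -0.050759
  tau = 1.000000: gamma = (-1.125000, -0.125000), gamma' = (-2.250000, 1.000000); Gamma_sss = 0.000000, Gamma_sst = 0.000000, Gamma_stt = -0.436860, Gamma_tss = 0.000000, Gamma_tst = 0.000000, Gamma_ttt = -0.027304
step 0: V^s = -1.7500, V^t = 2.0000
step 1: k1 = (-0.873720, -0.054608), k2 = (-0.647494, -0.075878), k3 = (-0.646631, -0.075777), k4 = (-0.425105, -0.066423); V <- V + (h/6)(k1 + 2k2 + 2k3 + k4): V^s = -1.9120, V^t = 1.9823
step 2: k1 = (-0.425376, -0.066465), k2 = (-0.210375, -0.037802), k3 = (-0.210757, -0.037870), k4 = (0.000000, 0.000000); V <- V + (h/6)(k1 + 2k2 + 2k3 + k4): V^s = -1.9648, V^t = 1.9732
step 3: k1 = (0.000000, 0.000000), k2 = (0.210293, 0.037787), k3 = (0.210797, 0.037877), k4 = (0.425461, 0.066478); V <- V + (h/6)(k1 + 2k2 + 2k3 + k4): V^s = -1.9120, V^t = 1.9823
step 4: k1 = (0.425376, 0.066465), k2 = (0.646667, 0.075781), k3 = (0.647045, 0.075826), k4 = (0.874277, 0.054642); V <- V + (h/6)(k1 + 2k2 + 2k3 + k4): V^s = -1.7500, V^t = 2.0000


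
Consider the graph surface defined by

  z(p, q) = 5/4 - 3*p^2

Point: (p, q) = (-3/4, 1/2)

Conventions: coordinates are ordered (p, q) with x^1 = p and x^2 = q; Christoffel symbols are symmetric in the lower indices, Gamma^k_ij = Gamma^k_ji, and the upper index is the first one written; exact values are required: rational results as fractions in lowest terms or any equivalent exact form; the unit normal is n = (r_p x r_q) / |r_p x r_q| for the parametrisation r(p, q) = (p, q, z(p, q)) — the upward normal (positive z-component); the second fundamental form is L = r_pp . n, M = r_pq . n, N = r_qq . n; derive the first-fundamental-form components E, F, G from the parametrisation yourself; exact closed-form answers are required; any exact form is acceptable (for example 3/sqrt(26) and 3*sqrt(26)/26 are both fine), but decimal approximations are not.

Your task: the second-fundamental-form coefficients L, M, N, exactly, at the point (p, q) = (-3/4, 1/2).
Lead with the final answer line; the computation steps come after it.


Answer: L = -12*sqrt(85)/85, M = 0, N = 0

z_p = 9/2, z_q = 0, z_pp = -6, z_pq = 0, z_qq = 0
E = 85/4, F = 0, G = 1; answer radicand W^2 = 85/4
unnormalised second-form numerators: l = -6, m = 0, n = 0; L = l/sqrt(85/4), and similarly M = m/sqrt(W^2), N = n/sqrt(W^2)


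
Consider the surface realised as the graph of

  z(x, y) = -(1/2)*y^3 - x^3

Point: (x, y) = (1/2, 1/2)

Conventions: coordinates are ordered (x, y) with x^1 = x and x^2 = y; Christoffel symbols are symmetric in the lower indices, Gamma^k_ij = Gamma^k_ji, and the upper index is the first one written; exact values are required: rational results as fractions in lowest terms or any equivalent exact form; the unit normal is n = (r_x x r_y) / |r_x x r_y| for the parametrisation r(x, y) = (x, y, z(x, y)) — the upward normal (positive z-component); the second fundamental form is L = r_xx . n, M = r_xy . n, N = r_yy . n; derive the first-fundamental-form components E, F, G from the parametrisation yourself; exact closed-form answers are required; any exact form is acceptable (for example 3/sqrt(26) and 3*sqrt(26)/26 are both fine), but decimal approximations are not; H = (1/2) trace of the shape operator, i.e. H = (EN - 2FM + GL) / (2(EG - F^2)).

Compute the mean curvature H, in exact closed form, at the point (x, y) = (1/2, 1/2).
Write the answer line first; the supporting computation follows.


Answer: H = -1476*sqrt(109)/11881

z_x = -3/4, z_y = -3/8, z_xx = -3, z_xy = 0, z_yy = -3/2
E = 25/16, F = 9/32, G = 73/64; answer radicand W^2 = 109/64
unnormalised second-form numerators: l = -3, m = 0, n = -3/2; L = l/sqrt(109/64), and similarly M = m/sqrt(W^2), N = n/sqrt(W^2)
H = (E*n - 2*F*m + G*l) / (2*(EG - F^2)*sqrt(W^2)); E*n - 2*F*m + G*l = -369/64, EG - F^2 = 109/64, so H = (-369/218)/sqrt(109/64)


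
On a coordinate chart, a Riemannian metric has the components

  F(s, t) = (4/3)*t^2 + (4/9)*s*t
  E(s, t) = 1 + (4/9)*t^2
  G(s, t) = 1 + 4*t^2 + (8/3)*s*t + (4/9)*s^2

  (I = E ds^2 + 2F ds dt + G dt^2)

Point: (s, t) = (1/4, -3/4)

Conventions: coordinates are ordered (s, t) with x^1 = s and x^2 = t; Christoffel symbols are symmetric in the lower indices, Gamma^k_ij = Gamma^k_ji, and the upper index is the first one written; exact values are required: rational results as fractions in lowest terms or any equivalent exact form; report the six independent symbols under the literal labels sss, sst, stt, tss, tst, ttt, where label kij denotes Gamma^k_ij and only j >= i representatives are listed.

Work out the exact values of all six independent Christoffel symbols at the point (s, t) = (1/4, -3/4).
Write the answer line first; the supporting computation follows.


Answer: Gamma_sss = 0, Gamma_sst = -12/109, Gamma_stt = -36/109, Gamma_tss = 0, Gamma_tst = -32/109, Gamma_ttt = -96/109

E = 5/4, F = 2/3, G = 25/9 at the point
E_s = 0, E_t = -2/3, F_s = -1/3, F_t = -17/9, G_s = -16/9, G_t = -16/3
EG - F^2 = 109/36;  g^inv = (36/109) * [[25/9, -2/3], [-2/3, 5/4]]
first-kind symbols [ij,l] = (1/2)(d_i g_jl + d_j g_il - d_l g_ij): [ss,s] = E_s/2 = 0, [ss,t] = F_s - E_t/2 = 0, [st,s] = E_t/2 = -1/3, [st,t] = G_s/2 = -8/9, [tt,s] = F_t - G_s/2 = -1, [tt,t] = G_t/2 = -8/3
Gamma^s_ij = (G*[ij,s] - F*[ij,t])/(EG - F^2), Gamma^t_ij = (E*[ij,t] - F*[ij,s])/(EG - F^2)


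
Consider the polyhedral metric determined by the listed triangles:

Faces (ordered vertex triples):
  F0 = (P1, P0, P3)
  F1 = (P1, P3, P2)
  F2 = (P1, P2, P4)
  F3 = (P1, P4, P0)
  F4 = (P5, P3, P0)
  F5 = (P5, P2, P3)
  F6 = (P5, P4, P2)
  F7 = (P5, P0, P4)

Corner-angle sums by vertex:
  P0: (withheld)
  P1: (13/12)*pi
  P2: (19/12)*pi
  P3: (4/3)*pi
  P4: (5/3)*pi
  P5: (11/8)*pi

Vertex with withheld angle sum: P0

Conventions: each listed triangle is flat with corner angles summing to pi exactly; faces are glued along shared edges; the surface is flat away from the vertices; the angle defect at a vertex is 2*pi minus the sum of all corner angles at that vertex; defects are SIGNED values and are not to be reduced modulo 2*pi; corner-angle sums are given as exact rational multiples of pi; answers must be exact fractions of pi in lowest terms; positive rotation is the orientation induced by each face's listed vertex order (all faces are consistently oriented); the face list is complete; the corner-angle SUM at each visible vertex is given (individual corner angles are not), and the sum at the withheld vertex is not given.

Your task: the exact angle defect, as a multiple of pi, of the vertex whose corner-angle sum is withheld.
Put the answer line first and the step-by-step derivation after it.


Answer: defect(P0) = (25/24)*pi

V = 6, E = 12, F = 8; chi = V - E + F = 2
Gauss-Bonnet: total defect = 2*pi*chi = 4*pi; visible defects sum to (71/24)*pi


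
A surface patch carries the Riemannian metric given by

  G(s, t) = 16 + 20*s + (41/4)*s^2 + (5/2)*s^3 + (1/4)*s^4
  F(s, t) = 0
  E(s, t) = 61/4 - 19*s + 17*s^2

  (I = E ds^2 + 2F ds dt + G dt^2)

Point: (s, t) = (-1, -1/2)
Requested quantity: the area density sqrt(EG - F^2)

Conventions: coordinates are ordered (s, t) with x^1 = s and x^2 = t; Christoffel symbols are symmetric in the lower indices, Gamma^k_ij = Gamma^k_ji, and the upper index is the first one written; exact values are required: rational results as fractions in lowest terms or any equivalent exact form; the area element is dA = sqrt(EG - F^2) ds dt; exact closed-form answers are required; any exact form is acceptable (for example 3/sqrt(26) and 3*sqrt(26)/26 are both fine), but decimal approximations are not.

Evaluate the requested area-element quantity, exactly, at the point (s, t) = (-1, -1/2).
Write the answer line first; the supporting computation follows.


Answer: sqrt(EG - F^2) = sqrt(205)

E = 205/4, F = 0, G = 4; EG - F^2 = 205


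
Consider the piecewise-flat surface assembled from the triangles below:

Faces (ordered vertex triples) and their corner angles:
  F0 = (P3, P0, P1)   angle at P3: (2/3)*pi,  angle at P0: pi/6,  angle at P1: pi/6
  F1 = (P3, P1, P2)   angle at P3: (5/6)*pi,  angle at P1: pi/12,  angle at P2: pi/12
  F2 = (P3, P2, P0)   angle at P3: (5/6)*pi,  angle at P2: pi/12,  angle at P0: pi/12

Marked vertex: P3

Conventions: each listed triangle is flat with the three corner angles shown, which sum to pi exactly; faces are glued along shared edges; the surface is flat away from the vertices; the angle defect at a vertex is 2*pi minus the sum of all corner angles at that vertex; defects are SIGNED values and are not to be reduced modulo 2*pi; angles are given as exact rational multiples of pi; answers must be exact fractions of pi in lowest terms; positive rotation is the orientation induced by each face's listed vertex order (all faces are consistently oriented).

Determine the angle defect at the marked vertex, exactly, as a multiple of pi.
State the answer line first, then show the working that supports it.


Answer: defect(P3) = -pi/3

Sum of corner angles at P3: (7/3)*pi
defect = 2*pi - (7/3)*pi


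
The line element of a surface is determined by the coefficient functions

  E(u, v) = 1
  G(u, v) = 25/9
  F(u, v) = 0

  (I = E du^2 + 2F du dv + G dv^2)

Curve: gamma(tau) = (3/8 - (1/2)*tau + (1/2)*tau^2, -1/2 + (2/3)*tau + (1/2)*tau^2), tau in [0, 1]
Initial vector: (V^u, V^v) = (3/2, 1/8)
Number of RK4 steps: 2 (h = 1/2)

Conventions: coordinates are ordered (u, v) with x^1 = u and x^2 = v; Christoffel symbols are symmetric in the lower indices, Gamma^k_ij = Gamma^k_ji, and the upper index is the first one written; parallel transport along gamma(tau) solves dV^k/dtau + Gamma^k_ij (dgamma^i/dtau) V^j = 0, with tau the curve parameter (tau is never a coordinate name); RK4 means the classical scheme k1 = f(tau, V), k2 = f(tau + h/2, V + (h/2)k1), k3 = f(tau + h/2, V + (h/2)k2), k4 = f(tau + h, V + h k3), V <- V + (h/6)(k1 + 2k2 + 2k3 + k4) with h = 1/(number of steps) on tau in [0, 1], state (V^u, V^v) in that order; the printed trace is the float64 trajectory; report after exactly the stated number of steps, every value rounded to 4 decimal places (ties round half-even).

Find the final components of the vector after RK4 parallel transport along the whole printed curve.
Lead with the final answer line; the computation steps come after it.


Answer: V^u = 1.5000, V^v = 0.1250

gamma'(tau) = (-1/2 + tau, 2/3 + tau); f(tau, V)^k = -Gamma^k_ij(gamma(tau)) gamma'^i(tau) V^j; h = 1/2; intermediate values shown to 6 dp
curve data and Christoffel symbols at the stage parameters:
  tau = 0.000000: gamma = (0.375000, -0.500000), gamma' = (-0.500000, 0.666667); Gamma_uuu = 0.000000, Gamma_uuv = 0.000000, Gamma_uvv = 0.000000, Gamma_vuu = 0.000000, Gamma_vuv = 0.000000, Gamma_vvv = 0.000000
  tau = 0.250000: gamma = (0.281250, -0.302083), gamma' = (-0.250000, 0.916667); Gamma_uuu = 0.000000, Gamma_uuv = 0.000000, Gamma_uvv = 0.000000, Gamma_vuu = 0.000000, Gamma_vuv = 0.000000, Gamma_vvv = 0.000000
  tau = 0.500000: gamma = (0.250000, -0.041667), gamma' = (0.000000, 1.166667); Gamma_uuu = 0.000000, Gamma_uuv = 0.000000, Gamma_uvv = 0.000000, Gamma_vuu = 0.000000, Gamma_vuv = 0.000000, Gamma_vvv = 0.000000
  tau = 0.750000: gamma = (0.281250, 0.281250), gamma' = (0.250000, 1.416667); Gamma_uuu = 0.000000, Gamma_uuv = 0.000000, Gamma_uvv = 0.000000, Gamma_vuu = 0.000000, Gamma_vuv = 0.000000, Gamma_vvv = 0.000000
  tau = 1.000000: gamma = (0.375000, 0.666667), gamma' = (0.500000, 1.666667); Gamma_uuu = 0.000000, Gamma_uuv = 0.000000, Gamma_uvv = 0.000000, Gamma_vuu = 0.000000, Gamma_vuv = 0.000000, Gamma_vvv = 0.000000
step 0: V^u = 1.5000, V^v = 0.1250
step 1: k1 = (0.000000, 0.000000), k2 = (0.000000, 0.000000), k3 = (0.000000, 0.000000), k4 = (0.000000, 0.000000); V <- V + (h/6)(k1 + 2k2 + 2k3 + k4): V^u = 1.5000, V^v = 0.1250
step 2: k1 = (0.000000, 0.000000), k2 = (0.000000, 0.000000), k3 = (0.000000, 0.000000), k4 = (0.000000, 0.000000); V <- V + (h/6)(k1 + 2k2 + 2k3 + k4): V^u = 1.5000, V^v = 0.1250


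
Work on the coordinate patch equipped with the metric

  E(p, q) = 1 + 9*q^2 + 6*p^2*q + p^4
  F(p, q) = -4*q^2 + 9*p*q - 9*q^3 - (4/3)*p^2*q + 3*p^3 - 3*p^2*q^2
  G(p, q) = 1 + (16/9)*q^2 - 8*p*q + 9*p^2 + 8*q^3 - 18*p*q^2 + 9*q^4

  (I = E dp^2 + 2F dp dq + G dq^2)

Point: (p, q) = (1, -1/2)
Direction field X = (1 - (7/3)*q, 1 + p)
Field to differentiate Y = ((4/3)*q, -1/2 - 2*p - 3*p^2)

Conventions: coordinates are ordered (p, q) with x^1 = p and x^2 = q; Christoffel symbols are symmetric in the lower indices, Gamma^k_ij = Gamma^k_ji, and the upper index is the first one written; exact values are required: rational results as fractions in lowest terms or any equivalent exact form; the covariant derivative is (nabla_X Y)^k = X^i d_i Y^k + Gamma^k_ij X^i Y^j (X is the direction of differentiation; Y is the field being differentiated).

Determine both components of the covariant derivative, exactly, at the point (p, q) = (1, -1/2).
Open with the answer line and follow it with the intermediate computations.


Answer: (nabla_X Y)^p = 4882/843, (nabla_X Y)^q = -29977/843

E = 5/4, F = -35/24, G = 1369/144 at the point
E_p = -2, E_q = -3, F_p = 13/3, F_q = 95/12, G_p = 35/2, G_q = 175/18
EG - F^2 = 1405/144;  g^inv = (144/1405) * [[1369/144, 35/24], [35/24, 5/4]]
first-kind symbols [ij,l] = (1/2)(d_i g_jl + d_j g_il - d_l g_ij): [pp,p] = E_p/2 = -1, [pp,q] = F_p - E_q/2 = 35/6, [pq,p] = E_q/2 = -3/2, [pq,q] = G_p/2 = 35/4, [qq,p] = F_q - G_p/2 = -5/6, [qq,q] = G_q/2 = 175/36
Gamma^p_ij = (G*[ij,p] - F*[ij,q])/(EG - F^2), Gamma^q_ij = (E*[ij,q] - F*[ij,p])/(EG - F^2)
Gamma_ppp = -144/1405, Gamma_ppq = -216/1405, Gamma_pqq = -24/281, Gamma_qpp = 168/281, Gamma_qpq = 252/281, Gamma_qqq = 140/281
X = (13/6, 2), Y = (-2/3, -11/2) at the point


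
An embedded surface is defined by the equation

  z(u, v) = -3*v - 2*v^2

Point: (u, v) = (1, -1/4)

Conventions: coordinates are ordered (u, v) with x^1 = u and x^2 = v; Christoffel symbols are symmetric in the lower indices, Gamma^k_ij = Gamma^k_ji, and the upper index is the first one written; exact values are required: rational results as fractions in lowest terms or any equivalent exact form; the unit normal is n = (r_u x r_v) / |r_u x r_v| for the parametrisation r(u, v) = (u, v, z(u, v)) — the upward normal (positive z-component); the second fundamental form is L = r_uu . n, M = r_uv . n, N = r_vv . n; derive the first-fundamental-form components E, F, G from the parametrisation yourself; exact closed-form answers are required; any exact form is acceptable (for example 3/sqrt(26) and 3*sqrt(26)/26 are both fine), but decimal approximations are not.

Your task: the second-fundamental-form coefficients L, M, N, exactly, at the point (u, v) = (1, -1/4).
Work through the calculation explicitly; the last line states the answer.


z_u = 0, z_v = -2, z_uu = 0, z_uv = 0, z_vv = -4
E = 1, F = 0, G = 5; answer radicand W^2 = 5
unnormalised second-form numerators: l = 0, m = 0, n = -4; L = l/sqrt(5), and similarly M = m/sqrt(W^2), N = n/sqrt(W^2)

Answer: L = 0, M = 0, N = -4*sqrt(5)/5


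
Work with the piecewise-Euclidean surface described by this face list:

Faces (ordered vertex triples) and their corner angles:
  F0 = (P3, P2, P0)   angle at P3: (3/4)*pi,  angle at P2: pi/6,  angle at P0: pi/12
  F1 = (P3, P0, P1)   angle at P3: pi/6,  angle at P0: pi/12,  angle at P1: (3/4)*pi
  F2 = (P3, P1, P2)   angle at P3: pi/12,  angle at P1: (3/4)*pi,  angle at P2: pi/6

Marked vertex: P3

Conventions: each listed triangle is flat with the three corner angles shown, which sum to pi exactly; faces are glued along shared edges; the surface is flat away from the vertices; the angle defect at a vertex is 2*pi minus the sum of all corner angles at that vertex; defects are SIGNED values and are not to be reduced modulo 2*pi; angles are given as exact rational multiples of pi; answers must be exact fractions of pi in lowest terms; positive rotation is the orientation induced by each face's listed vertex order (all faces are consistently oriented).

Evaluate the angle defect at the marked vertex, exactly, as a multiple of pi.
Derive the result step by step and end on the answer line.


Sum of corner angles at P3: pi
defect = 2*pi - pi

Answer: defect(P3) = pi
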